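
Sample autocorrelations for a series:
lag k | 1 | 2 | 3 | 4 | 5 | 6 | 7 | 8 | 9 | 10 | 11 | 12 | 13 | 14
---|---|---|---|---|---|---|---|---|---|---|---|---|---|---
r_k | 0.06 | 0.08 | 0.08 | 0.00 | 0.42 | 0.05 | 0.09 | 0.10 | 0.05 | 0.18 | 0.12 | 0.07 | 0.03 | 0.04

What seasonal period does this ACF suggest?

5

The largest autocorrelation is r_5 = 0.42, with a weaker echo at lag 10 (0.18); the remaining lags stay at or below 0.12.
The dominant spike at lag 5 indicates a seasonal period of 5.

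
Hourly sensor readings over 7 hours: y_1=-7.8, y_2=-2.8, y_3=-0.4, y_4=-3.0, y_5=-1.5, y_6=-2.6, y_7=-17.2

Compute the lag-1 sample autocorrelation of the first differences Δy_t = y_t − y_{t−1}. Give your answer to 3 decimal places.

First differences Δy: 5.0, 2.4, -2.6, 1.5, -1.1, -14.6
Mean of differences = -1.5667
Numerator Σ(Δy_t−Δȳ)(Δy_{t+1}−Δȳ) = 14.1289
Denominator Σ(Δy_t−Δȳ)² = 239.4133
r_1(Δy) = 14.1289 / 239.4133 = 0.059

0.059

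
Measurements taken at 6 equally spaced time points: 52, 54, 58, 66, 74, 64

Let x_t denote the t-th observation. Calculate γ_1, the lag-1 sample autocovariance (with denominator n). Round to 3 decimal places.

Mean x̄ = (52 + 54 + 58 + 66 + 74 + 64)/6 = 61.3333
Deviations: -9.3333, -7.3333, -3.3333, 4.6667, 12.6667, 2.6667
Σ_{t=1}^{5}(x_t−x̄)(x_{t+1}−x̄) = 170.2222
γ_1 = 170.2222 / 6 = 28.370

28.370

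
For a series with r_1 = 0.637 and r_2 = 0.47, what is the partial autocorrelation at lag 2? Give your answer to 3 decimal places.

φ_{22} = (r_2 − r_1²) / (1 − r_1²)
r_1² = (0.637)² = 0.405769
Numerator = 0.47 − 0.4058 = 0.0642; denominator = 1 − 0.4058 = 0.5942
φ_{22} = 0.0642 / 0.5942 = 0.108

0.108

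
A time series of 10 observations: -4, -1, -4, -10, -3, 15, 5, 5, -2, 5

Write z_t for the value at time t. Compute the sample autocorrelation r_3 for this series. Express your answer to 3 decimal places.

Mean z̄ = (-4 − 1 − 4 − 10 − 3 + 15 + 5 + 5 − 2 + 5)/10 = 0.6000
Σ(z_t−z̄)(z_{t+3}−z̄) = (48.7600) + (5.7600) + (-66.2400) + (-46.6400) + (-15.8400) + (-37.4400) + (19.3600) = -92.2800
Denominator Σ(z_t−z̄)² = 442.4000
r_3 = -92.2800 / 442.4000 = -0.209

-0.209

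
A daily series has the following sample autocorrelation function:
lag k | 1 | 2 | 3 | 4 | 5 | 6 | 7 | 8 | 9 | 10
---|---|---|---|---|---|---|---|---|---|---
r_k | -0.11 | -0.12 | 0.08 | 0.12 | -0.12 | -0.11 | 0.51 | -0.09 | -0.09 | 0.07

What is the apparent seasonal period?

7

The largest autocorrelation is r_7 = 0.51; the remaining lags stay at or below 0.12.
The dominant spike at lag 7 indicates a seasonal period of 7.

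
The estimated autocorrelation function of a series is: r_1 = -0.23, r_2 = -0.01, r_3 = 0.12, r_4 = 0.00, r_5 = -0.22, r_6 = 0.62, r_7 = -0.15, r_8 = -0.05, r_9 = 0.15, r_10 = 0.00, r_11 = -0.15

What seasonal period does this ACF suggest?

The largest autocorrelation is r_6 = 0.62; the remaining lags stay at or below 0.15.
The dominant spike at lag 6 indicates a seasonal period of 6.

6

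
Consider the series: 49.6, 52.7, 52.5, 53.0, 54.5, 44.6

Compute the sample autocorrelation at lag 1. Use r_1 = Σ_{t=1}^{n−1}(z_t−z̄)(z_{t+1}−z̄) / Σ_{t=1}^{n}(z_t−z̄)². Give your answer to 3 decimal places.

Mean z̄ = (49.6 + 52.7 + 52.5 + 53.0 + 54.5 + 44.6)/6 = 51.1500
Deviations from mean: -1.5500, 1.5500, 1.3500, 1.8500, 3.3500, -6.5500
Numerator Σ_{t=1}^{5}(z_t−z̄)(z_{t+1}−z̄) = -13.5575
Denominator Σ(z_t−z̄)² = 64.1750
r_1 = -13.5575 / 64.1750 = -0.211

-0.211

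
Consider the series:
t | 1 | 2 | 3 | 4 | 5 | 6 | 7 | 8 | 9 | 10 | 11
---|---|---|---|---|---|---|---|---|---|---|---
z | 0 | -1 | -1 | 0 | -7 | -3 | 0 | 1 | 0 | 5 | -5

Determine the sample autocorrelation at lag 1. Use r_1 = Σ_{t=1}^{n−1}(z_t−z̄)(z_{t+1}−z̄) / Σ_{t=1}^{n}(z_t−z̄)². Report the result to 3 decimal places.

Mean z̄ = (0 − 1 − 1 + 0 − 7 − 3 + 0 + 1 + 0 + 5 − 5)/11 = -1.0000
Numerator Σ_{t=1}^{10}(z_t−z̄)(z_{t+1}−z̄) = -10.0000
Denominator Σ(z_t−z̄)² = 100.0000
r_1 = -10.0000 / 100.0000 = -0.100

-0.100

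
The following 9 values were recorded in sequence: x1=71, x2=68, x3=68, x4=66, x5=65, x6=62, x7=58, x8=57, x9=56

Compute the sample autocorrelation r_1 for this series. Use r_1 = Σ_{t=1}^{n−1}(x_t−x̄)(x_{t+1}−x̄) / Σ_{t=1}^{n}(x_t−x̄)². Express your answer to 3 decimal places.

Mean x̄ = (71 + 68 + 68 + 66 + 65 + 62 + 58 + 57 + 56)/9 = 63.4444
Numerator Σ_{t=1}^{8}(x_t−x̄)(x_{t+1}−x̄) = 159.4691
Denominator Σ(x_t−x̄)² = 236.2222
r_1 = 159.4691 / 236.2222 = 0.675

0.675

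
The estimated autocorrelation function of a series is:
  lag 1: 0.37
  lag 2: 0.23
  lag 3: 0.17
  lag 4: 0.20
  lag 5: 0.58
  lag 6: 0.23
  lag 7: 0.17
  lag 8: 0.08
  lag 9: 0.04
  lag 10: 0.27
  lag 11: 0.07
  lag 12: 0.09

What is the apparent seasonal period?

5

The largest autocorrelation is r_5 = 0.58; the remaining lags stay at or below 0.37. The elevated value at lag 1 (0.37), dropping to 0.23 at lag 2, reflects decaying short-term dependence rather than seasonality.
The dominant spike at lag 5 indicates a seasonal period of 5.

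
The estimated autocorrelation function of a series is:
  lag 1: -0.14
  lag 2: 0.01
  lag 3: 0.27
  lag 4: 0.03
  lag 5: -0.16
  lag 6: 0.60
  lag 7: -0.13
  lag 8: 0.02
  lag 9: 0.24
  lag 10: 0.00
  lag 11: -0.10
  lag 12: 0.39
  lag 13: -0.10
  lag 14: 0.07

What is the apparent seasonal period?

The largest autocorrelation is r_6 = 0.60, with a weaker echo at lag 12 (0.39); the remaining lags stay at or below 0.27.
The dominant spike at lag 6 indicates a seasonal period of 6.

6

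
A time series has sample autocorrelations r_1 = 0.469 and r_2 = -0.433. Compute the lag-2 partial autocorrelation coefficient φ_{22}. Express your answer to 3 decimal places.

-0.837

φ_{22} = (r_2 − r_1²) / (1 − r_1²)
r_1² = (0.469)² = 0.219961
Numerator = -0.433 − 0.2200 = -0.6530; denominator = 1 − 0.2200 = 0.7800
φ_{22} = -0.6530 / 0.7800 = -0.837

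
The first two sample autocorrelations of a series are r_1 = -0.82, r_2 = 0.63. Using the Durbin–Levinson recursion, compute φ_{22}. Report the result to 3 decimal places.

φ_{22} = (r_2 − r_1²) / (1 − r_1²)
r_1² = (-0.82)² = 0.6724
Numerator = 0.63 − 0.6724 = -0.0424; denominator = 1 − 0.6724 = 0.3276
φ_{22} = -0.0424 / 0.3276 = -0.129

-0.129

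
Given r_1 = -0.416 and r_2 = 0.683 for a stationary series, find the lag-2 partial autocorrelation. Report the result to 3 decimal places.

φ_{22} = (r_2 − r_1²) / (1 − r_1²)
r_1² = (-0.416)² = 0.173056
Numerator = 0.683 − 0.1731 = 0.5099; denominator = 1 − 0.1731 = 0.8269
φ_{22} = 0.5099 / 0.8269 = 0.617

0.617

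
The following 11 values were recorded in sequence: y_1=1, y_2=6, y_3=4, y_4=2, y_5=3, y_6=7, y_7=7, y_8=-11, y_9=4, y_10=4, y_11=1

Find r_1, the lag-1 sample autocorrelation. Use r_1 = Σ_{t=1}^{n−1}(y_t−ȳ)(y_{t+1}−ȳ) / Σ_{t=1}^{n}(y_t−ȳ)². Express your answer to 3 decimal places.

-0.242

Mean ȳ = (1 + 6 + 4 + 2 + 3 + 7 + 7 − 11 + 4 + 4 + 1)/11 = 2.5455
Numerator Σ_{t=1}^{10}(y_t−ȳ)(y_{t+1}−ȳ) = -59.6612
Denominator Σ(y_t−ȳ)² = 246.7273
r_1 = -59.6612 / 246.7273 = -0.242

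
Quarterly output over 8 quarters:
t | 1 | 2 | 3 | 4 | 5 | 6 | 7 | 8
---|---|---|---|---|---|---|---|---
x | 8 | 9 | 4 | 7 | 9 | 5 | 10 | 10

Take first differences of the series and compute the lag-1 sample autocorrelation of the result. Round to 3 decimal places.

First differences Δx: 1, -5, 3, 2, -4, 5, 0
Mean of differences = 0.2857
Numerator Σ(Δx_t−Δx̄)(Δx_{t+1}−Δx̄) = -42.3673
Denominator Σ(Δx_t−Δx̄)² = 79.4286
r_1(Δx) = -42.3673 / 79.4286 = -0.533

-0.533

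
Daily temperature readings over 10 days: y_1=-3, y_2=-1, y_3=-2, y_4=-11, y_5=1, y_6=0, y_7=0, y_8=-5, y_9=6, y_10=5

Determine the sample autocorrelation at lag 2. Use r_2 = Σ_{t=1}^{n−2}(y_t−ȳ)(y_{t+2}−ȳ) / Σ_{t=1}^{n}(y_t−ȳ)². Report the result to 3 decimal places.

-0.137

Mean ȳ = (-3 − 1 − 2 − 11 + 1 + 0 + 0 − 5 + 6 + 5)/10 = -1.0000
Numerator Σ_{t=1}^{8}(y_t−ȳ)(y_{t+2}−ȳ) = -29.0000
Denominator Σ(y_t−ȳ)² = 212.0000
r_2 = -29.0000 / 212.0000 = -0.137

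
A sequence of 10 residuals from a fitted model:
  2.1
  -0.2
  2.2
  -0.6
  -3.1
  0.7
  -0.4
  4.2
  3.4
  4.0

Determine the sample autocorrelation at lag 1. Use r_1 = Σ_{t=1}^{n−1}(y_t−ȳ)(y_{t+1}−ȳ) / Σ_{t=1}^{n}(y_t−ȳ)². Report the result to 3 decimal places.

Mean ȳ = (2.1 − 0.2 + 2.2 − 0.6 − 3.1 + 0.7 − 0.4 + 4.2 + 3.4 + 4.0)/10 = 1.2300
Numerator Σ_{t=1}^{9}(y_t−ȳ)(y_{t+1}−ȳ) = 14.2911
Denominator Σ(y_t−ȳ)² = 49.9810
r_1 = 14.2911 / 49.9810 = 0.286

0.286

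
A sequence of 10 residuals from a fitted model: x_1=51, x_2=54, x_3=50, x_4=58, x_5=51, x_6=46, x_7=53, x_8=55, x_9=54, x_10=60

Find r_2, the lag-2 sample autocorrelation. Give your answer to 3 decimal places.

-0.117

Mean x̄ = (51 + 54 + 50 + 58 + 51 + 46 + 53 + 55 + 54 + 60)/10 = 53.2000
Numerator Σ_{t=1}^{8}(x_t−x̄)(x_{t+2}−x̄) = -17.0800
Denominator Σ(x_t−x̄)² = 145.6000
r_2 = -17.0800 / 145.6000 = -0.117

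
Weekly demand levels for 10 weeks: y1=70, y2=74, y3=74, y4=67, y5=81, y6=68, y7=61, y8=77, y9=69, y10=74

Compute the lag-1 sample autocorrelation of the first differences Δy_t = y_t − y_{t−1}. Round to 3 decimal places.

-0.568

First differences Δy: 4, 0, -7, 14, -13, -7, 16, -8, 5
Mean of differences = 0.4444
Numerator Σ(Δy_t−Δȳ)(Δy_{t+1}−Δȳ) = -466.9753
Denominator Σ(Δy_t−Δȳ)² = 822.2222
r_1(Δy) = -466.9753 / 822.2222 = -0.568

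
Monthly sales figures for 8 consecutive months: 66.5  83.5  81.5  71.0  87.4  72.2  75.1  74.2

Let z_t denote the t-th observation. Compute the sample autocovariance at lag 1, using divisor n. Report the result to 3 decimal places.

Mean z̄ = (66.5 + 83.5 + 81.5 + 71.0 + 87.4 + 72.2 + 75.1 + 74.2)/8 = 76.4250
Σ_{t=1}^{7}(z_t−z̄)(z_{t+1}−z̄) = -159.2081
γ_1 = -159.2081 / 8 = -19.901

-19.901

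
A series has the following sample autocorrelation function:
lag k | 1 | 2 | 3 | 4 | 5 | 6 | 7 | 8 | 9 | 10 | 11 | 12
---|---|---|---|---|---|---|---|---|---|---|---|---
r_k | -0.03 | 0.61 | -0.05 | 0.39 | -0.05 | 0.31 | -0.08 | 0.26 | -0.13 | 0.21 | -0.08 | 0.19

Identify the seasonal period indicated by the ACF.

2

The largest autocorrelation is r_2 = 0.61, with weaker echoes at lags 4 (0.39), 6 (0.31), 8 (0.26), 10 (0.21) and 12 (0.19); the remaining lags stay at or below -0.03.
The dominant spike at lag 2 indicates a seasonal period of 2.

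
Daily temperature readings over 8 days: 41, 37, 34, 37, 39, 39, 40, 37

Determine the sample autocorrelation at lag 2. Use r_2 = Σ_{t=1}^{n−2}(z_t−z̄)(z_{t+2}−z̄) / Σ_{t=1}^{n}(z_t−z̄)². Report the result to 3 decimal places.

-0.441

Mean z̄ = (41 + 37 + 34 + 37 + 39 + 39 + 40 + 37)/8 = 38.0000
Deviations from mean: 3.0000, -1.0000, -4.0000, -1.0000, 1.0000, 1.0000, 2.0000, -1.0000
Numerator Σ_{t=1}^{6}(z_t−z̄)(z_{t+2}−z̄) = -15.0000
Denominator Σ(z_t−z̄)² = 34.0000
r_2 = -15.0000 / 34.0000 = -0.441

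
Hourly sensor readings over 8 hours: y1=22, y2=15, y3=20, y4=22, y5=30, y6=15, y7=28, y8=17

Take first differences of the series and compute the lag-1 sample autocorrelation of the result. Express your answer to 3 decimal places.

-0.701

First differences Δy: -7, 5, 2, 8, -15, 13, -11
Mean of differences = -0.7143
Numerator Σ(Δy_t−Δȳ)(Δy_{t+1}−Δȳ) = -458.2245
Denominator Σ(Δy_t−Δȳ)² = 653.4286
r_1(Δy) = -458.2245 / 653.4286 = -0.701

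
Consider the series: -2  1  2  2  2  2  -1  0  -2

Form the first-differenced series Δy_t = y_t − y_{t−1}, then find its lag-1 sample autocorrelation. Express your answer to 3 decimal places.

-0.083

First differences Δy: 3, 1, 0, 0, 0, -3, 1, -2
Mean of differences = 0.0000
Numerator Σ(Δy_t−Δȳ)(Δy_{t+1}−Δȳ) = -2.0000
Denominator Σ(Δy_t−Δȳ)² = 24.0000
r_1(Δy) = -2.0000 / 24.0000 = -0.083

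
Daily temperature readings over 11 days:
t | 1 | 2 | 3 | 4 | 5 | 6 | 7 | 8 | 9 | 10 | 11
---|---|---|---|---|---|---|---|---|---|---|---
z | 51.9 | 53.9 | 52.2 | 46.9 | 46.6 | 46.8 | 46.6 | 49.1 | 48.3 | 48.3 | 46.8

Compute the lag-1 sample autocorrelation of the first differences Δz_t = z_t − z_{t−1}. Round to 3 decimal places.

First differences Δz: 2.0, -1.7, -5.3, -0.3, 0.2, -0.2, 2.5, -0.8, 0.0, -1.5
Mean of differences = -0.5100
Numerator Σ(Δz_t−Δz̄)(Δz_{t+1}−Δz̄) = 1.4839
Denominator Σ(Δz_t−Δz̄)² = 41.6890
r_1(Δz) = 1.4839 / 41.6890 = 0.036

0.036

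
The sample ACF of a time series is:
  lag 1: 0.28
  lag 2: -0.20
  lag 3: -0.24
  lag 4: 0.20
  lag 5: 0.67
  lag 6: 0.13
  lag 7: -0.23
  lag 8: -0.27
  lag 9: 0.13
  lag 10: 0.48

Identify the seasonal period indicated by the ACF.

The largest autocorrelation is r_5 = 0.67, with a weaker echo at lag 10 (0.48); the remaining lags stay at or below 0.28.
The dominant spike at lag 5 indicates a seasonal period of 5.

5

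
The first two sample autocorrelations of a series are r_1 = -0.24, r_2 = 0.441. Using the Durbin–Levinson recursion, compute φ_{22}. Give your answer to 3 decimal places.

0.407

φ_{22} = (r_2 − r_1²) / (1 − r_1²)
r_1² = (-0.24)² = 0.0576
Numerator = 0.441 − 0.0576 = 0.3834; denominator = 1 − 0.0576 = 0.9424
φ_{22} = 0.3834 / 0.9424 = 0.407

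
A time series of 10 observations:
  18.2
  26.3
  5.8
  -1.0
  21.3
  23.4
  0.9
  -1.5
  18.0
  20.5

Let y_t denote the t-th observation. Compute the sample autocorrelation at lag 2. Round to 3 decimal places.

Mean ȳ = (18.2 + 26.3 + 5.8 − 1.0 + 21.3 + 23.4 + 0.9 − 1.5 + 18.0 + 20.5)/10 = 13.1900
Numerator Σ_{t=1}^{8}(y_t−ȳ)(y_{t+2}−ȳ) = -844.0232
Denominator Σ(y_t−ȳ)² = 1066.3690
r_2 = -844.0232 / 1066.3690 = -0.791

-0.791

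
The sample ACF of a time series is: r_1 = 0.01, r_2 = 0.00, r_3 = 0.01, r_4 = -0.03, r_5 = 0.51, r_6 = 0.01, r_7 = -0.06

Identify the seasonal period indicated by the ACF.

5

The largest autocorrelation is r_5 = 0.51; the remaining lags stay at or below 0.01.
The dominant spike at lag 5 indicates a seasonal period of 5.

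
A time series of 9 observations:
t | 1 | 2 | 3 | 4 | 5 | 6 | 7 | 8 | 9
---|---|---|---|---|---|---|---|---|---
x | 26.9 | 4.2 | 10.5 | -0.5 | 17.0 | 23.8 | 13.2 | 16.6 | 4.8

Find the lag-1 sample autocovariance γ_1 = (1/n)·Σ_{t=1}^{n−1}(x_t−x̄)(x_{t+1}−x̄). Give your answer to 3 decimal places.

-11.595

Mean x̄ = (26.9 + 4.2 + 10.5 − 0.5 + 17.0 + 23.8 + 13.2 + 16.6 + 4.8)/9 = 12.9444
Σ_{t=1}^{8}(x_t−x̄)(x_{t+1}−x̄) = -104.3575
γ_1 = -104.3575 / 9 = -11.595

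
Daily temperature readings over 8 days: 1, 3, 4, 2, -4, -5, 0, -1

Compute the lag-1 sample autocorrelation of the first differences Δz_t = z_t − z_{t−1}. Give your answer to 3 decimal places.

0.099

First differences Δz: 2, 1, -2, -6, -1, 5, -1
Mean of differences = -0.2857
Numerator Σ(Δz_t−Δz̄)(Δz_{t+1}−Δz̄) = 7.0612
Denominator Σ(Δz_t−Δz̄)² = 71.4286
r_1(Δz) = 7.0612 / 71.4286 = 0.099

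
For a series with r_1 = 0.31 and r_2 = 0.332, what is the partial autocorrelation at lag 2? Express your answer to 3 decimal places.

φ_{22} = (r_2 − r_1²) / (1 − r_1²)
r_1² = (0.31)² = 0.0961
Numerator = 0.332 − 0.0961 = 0.2359; denominator = 1 − 0.0961 = 0.9039
φ_{22} = 0.2359 / 0.9039 = 0.261

0.261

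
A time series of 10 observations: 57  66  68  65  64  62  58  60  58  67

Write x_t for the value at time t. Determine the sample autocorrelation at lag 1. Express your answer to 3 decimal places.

0.143

Mean x̄ = (57 + 66 + 68 + 65 + 64 + 62 + 58 + 60 + 58 + 67)/10 = 62.5000
Numerator Σ_{t=1}^{9}(x_t−x̄)(x_{t+1}−x̄) = 21.2500
Denominator Σ(x_t−x̄)² = 148.5000
r_1 = 21.2500 / 148.5000 = 0.143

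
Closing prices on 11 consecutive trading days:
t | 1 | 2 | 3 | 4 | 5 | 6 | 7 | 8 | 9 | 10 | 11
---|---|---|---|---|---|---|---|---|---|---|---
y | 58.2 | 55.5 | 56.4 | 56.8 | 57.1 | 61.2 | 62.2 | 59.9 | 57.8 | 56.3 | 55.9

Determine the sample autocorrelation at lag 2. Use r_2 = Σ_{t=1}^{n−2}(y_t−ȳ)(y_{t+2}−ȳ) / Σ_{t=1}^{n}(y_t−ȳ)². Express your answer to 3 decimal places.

Mean ȳ = (58.2 + 55.5 + 56.4 + 56.8 + 57.1 + 61.2 + 62.2 + 59.9 + 57.8 + 56.3 + 55.9)/11 = 57.9364
Numerator Σ_{t=1}^{9}(y_t−ȳ)(y_{t+2}−ȳ) = -0.7345
Denominator Σ(y_t−ȳ)² = 49.8855
r_2 = -0.7345 / 49.8855 = -0.015

-0.015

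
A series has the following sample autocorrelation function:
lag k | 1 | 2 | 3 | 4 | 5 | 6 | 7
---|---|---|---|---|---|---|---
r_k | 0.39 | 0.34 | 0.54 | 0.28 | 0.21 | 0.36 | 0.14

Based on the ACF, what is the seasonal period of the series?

The largest autocorrelation is r_3 = 0.54; the remaining lags stay at or below 0.39. The elevated value at lag 1 (0.39), dropping to 0.34 at lag 2, reflects decaying short-term dependence rather than seasonality.
The dominant spike at lag 3 indicates a seasonal period of 3.

3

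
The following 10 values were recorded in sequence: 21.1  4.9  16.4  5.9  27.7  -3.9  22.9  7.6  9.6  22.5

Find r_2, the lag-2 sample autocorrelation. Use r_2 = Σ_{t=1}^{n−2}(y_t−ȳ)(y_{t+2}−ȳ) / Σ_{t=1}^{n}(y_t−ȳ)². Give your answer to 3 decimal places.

0.442

Mean ȳ = (21.1 + 4.9 + 16.4 + 5.9 + 27.7 − 3.9 + 22.9 + 7.6 + 9.6 + 22.5)/10 = 13.4700
Numerator Σ_{t=1}^{8}(y_t−ȳ)(y_{t+2}−ȳ) = 407.0662
Denominator Σ(y_t−ȳ)² = 921.6610
r_2 = 407.0662 / 921.6610 = 0.442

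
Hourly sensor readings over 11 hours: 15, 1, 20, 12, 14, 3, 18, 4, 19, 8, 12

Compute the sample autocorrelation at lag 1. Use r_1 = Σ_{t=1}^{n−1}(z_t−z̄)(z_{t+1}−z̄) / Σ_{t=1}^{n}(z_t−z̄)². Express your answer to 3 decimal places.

Mean z̄ = (15 + 1 + 20 + 12 + 14 + 3 + 18 + 4 + 19 + 8 + 12)/11 = 11.4545
Numerator Σ_{t=1}^{10}(z_t−z̄)(z_{t+1}−z̄) = -330.2066
Denominator Σ(z_t−z̄)² = 440.7273
r_1 = -330.2066 / 440.7273 = -0.749

-0.749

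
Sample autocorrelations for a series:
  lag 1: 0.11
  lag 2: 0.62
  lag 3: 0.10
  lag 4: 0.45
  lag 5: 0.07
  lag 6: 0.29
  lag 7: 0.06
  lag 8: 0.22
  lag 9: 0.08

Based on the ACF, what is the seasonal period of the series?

The largest autocorrelation is r_2 = 0.62, with weaker echoes at lags 4 (0.45), 6 (0.29) and 8 (0.22); the remaining lags stay at or below 0.11.
The dominant spike at lag 2 indicates a seasonal period of 2.

2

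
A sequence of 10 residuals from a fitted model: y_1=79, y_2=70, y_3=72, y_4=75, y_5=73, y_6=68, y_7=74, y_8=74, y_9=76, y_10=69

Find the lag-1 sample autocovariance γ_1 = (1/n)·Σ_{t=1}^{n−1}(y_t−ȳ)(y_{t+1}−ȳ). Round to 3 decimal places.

Mean ȳ = (79 + 70 + 72 + 75 + 73 + 68 + 74 + 74 + 76 + 69)/10 = 73.0000
Σ_{t=1}^{9}(y_t−ȳ)(y_{t+1}−ȳ) = -30.0000
γ_1 = -30.0000 / 10 = -3.000

-3.000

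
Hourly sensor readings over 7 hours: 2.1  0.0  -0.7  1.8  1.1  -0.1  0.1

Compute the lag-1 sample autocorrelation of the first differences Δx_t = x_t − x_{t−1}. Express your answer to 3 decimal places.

-0.126

First differences Δx: -2.1, -0.7, 2.5, -0.7, -1.2, 0.2
Mean of differences = -0.3333
Numerator Σ(Δx_t−Δx̄)(Δx_{t+1}−Δx̄) = -1.5744
Denominator Σ(Δx_t−Δx̄)² = 12.4533
r_1(Δx) = -1.5744 / 12.4533 = -0.126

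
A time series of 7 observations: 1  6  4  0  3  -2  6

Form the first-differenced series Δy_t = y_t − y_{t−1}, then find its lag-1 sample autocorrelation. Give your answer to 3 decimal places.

-0.454

First differences Δy: 5, -2, -4, 3, -5, 8
Mean of differences = 0.8333
Numerator Σ(Δy_t−Δȳ)(Δy_{t+1}−Δȳ) = -63.0278
Denominator Σ(Δy_t−Δȳ)² = 138.8333
r_1(Δy) = -63.0278 / 138.8333 = -0.454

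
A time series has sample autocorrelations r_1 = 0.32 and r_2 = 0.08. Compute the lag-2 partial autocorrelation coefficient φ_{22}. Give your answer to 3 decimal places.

φ_{22} = (r_2 − r_1²) / (1 − r_1²)
r_1² = (0.32)² = 0.1024
Numerator = 0.08 − 0.1024 = -0.0224; denominator = 1 − 0.1024 = 0.8976
φ_{22} = -0.0224 / 0.8976 = -0.025

-0.025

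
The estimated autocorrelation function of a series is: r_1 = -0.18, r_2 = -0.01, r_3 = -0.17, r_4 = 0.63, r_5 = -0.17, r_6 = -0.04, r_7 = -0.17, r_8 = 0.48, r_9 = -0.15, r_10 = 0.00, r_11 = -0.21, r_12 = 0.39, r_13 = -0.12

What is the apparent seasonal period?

The largest autocorrelation is r_4 = 0.63, with weaker echoes at lags 8 (0.48) and 12 (0.39); the remaining lags stay at or below 0.00.
The dominant spike at lag 4 indicates a seasonal period of 4.

4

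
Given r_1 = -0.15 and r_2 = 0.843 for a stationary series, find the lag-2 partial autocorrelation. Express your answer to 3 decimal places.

φ_{22} = (r_2 − r_1²) / (1 − r_1²)
r_1² = (-0.15)² = 0.0225
Numerator = 0.843 − 0.0225 = 0.8205; denominator = 1 − 0.0225 = 0.9775
φ_{22} = 0.8205 / 0.9775 = 0.839

0.839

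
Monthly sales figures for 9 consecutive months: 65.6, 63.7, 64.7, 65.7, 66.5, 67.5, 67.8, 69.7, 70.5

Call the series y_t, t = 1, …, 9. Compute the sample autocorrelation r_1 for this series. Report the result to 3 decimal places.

Mean ȳ = (65.6 + 63.7 + 64.7 + 65.7 + 66.5 + 67.5 + 67.8 + 69.7 + 70.5)/9 = 66.8556
Numerator Σ_{t=1}^{8}(y_t−ȳ)(y_{t+1}−ȳ) = 27.0980
Denominator Σ(y_t−ȳ)² = 40.3222
r_1 = 27.0980 / 40.3222 = 0.672

0.672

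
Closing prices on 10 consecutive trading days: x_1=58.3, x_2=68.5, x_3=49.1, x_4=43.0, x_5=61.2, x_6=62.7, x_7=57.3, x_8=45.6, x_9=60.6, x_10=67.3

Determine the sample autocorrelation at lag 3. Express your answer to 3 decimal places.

-0.061

Mean x̄ = (58.3 + 68.5 + 49.1 + 43.0 + 61.2 + 62.7 + 57.3 + 45.6 + 60.6 + 67.3)/10 = 57.3600
Σ(x_t−x̄)(x_{t+3}−x̄) = (-13.4984) + (42.7776) + (-44.1084) + (0.8616) + (-45.1584) + (17.3016) + (-0.5964) = -42.4208
Denominator Σ(x_t−x̄)² = 690.2840
r_3 = -42.4208 / 690.2840 = -0.061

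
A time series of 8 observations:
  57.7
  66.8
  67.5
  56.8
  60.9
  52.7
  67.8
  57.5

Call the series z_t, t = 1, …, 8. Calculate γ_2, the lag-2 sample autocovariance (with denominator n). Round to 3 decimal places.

Mean z̄ = (57.7 + 66.8 + 67.5 + 56.8 + 60.9 + 52.7 + 67.8 + 57.5)/8 = 60.9625
Deviations: -3.2625, 5.8375, 6.5375, -4.1625, -0.0625, -8.2625, 6.8375, -3.4625
Σ_{t=1}^{6}(z_t−z̄)(z_{t+2}−z̄) = 16.5384
γ_2 = 16.5384 / 8 = 2.067

2.067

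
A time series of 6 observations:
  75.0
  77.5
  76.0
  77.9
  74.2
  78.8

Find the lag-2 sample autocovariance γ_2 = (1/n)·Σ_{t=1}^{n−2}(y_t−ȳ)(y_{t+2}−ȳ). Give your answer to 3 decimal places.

Mean ȳ = (75.0 + 77.5 + 76.0 + 77.9 + 74.2 + 78.8)/6 = 76.5667
Σ_{t=1}^{4}(y_t−ȳ)(y_{t+2}−ȳ) = 6.4511
γ_2 = 6.4511 / 6 = 1.075

1.075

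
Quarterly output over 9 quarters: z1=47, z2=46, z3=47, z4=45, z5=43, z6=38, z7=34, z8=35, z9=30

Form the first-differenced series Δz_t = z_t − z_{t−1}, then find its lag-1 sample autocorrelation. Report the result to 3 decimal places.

-0.144

First differences Δz: -1, 1, -2, -2, -5, -4, 1, -5
Mean of differences = -2.1250
Numerator Σ(Δz_t−Δz̄)(Δz_{t+1}−Δz̄) = -5.8906
Denominator Σ(Δz_t−Δz̄)² = 40.8750
r_1(Δz) = -5.8906 / 40.8750 = -0.144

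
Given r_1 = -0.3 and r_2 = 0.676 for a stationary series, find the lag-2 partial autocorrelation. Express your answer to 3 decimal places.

0.644

φ_{22} = (r_2 − r_1²) / (1 − r_1²)
r_1² = (-0.3)² = 0.09
Numerator = 0.676 − 0.0900 = 0.5860; denominator = 1 − 0.0900 = 0.9100
φ_{22} = 0.5860 / 0.9100 = 0.644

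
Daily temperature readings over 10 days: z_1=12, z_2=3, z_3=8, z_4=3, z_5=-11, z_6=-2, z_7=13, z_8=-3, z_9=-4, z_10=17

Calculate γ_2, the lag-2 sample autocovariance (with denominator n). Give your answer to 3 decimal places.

-28.372

Mean z̄ = (12 + 3 + 8 + 3 − 11 − 2 + 13 − 3 − 4 + 17)/10 = 3.6000
Σ_{t=1}^{8}(z_t−z̄)(z_{t+2}−z̄) = -283.7200
γ_2 = -283.7200 / 10 = -28.372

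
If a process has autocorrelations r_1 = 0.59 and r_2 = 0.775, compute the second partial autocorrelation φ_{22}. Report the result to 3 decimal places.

φ_{22} = (r_2 − r_1²) / (1 − r_1²)
r_1² = (0.59)² = 0.3481
Numerator = 0.775 − 0.3481 = 0.4269; denominator = 1 − 0.3481 = 0.6519
φ_{22} = 0.4269 / 0.6519 = 0.655

0.655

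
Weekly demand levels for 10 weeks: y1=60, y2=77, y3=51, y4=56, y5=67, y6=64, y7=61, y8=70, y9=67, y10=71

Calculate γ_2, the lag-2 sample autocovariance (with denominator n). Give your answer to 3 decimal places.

-6.132

Mean ȳ = (60 + 77 + 51 + 56 + 67 + 64 + 61 + 70 + 67 + 71)/10 = 64.4000
Σ_{t=1}^{8}(y_t−ȳ)(y_{t+2}−ȳ) = -61.3200
γ_2 = -61.3200 / 10 = -6.132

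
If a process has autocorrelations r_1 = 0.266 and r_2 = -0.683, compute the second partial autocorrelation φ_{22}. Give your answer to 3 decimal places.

-0.811

φ_{22} = (r_2 − r_1²) / (1 − r_1²)
r_1² = (0.266)² = 0.070756
Numerator = -0.683 − 0.0708 = -0.7538; denominator = 1 − 0.0708 = 0.9292
φ_{22} = -0.7538 / 0.9292 = -0.811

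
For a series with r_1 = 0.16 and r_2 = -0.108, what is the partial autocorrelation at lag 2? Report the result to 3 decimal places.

-0.137

φ_{22} = (r_2 − r_1²) / (1 − r_1²)
r_1² = (0.16)² = 0.0256
Numerator = -0.108 − 0.0256 = -0.1336; denominator = 1 − 0.0256 = 0.9744
φ_{22} = -0.1336 / 0.9744 = -0.137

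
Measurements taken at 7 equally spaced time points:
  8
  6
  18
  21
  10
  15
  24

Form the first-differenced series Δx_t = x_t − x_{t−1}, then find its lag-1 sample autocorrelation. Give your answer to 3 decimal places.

First differences Δx: -2, 12, 3, -11, 5, 9
Mean of differences = 2.6667
Numerator Σ(Δx_t−Δx̄)(Δx_{t+1}−Δx̄) = -62.1111
Denominator Σ(Δx_t−Δx̄)² = 341.3333
r_1(Δx) = -62.1111 / 341.3333 = -0.182

-0.182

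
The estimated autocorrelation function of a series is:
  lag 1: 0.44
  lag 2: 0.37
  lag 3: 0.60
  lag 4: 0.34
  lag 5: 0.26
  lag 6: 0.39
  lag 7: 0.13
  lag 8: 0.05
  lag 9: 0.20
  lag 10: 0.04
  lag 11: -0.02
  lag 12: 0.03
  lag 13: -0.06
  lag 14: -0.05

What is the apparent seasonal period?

The largest autocorrelation is r_3 = 0.60; the remaining lags stay at or below 0.44. The elevated value at lag 1 (0.44), dropping to 0.37 at lag 2, reflects decaying short-term dependence rather than seasonality.
The dominant spike at lag 3 indicates a seasonal period of 3.

3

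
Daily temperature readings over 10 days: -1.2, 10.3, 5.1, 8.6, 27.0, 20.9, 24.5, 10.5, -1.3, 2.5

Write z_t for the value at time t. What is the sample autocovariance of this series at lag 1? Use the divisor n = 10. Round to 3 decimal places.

38.979

Mean z̄ = (-1.2 + 10.3 + 5.1 + 8.6 + 27.0 + 20.9 + 24.5 + 10.5 − 1.3 + 2.5)/10 = 10.6900
Σ_{t=1}^{9}(z_t−z̄)(z_{t+1}−z̄) = 389.7899
γ_1 = 389.7899 / 10 = 38.979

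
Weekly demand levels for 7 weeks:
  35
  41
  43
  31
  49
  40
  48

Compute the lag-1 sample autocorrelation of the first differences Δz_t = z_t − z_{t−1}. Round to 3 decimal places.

-0.743

First differences Δz: 6, 2, -12, 18, -9, 8
Mean of differences = 2.1667
Numerator Σ(Δz_t−Δz̄)(Δz_{t+1}−Δz̄) = -464.5278
Denominator Σ(Δz_t−Δz̄)² = 624.8333
r_1(Δz) = -464.5278 / 624.8333 = -0.743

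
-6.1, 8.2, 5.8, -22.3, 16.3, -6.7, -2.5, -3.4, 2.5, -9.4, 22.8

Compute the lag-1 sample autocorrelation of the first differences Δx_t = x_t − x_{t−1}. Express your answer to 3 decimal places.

-0.589

First differences Δx: 14.3, -2.4, -28.1, 38.6, -23.0, 4.2, -0.9, 5.9, -11.9, 32.2
Mean of differences = 2.8900
Numerator Σ(Δx_t−Δx̄)(Δx_{t+1}−Δx̄) = -2455.9081
Denominator Σ(Δx_t−Δx̄)² = 4167.0090
r_1(Δx) = -2455.9081 / 4167.0090 = -0.589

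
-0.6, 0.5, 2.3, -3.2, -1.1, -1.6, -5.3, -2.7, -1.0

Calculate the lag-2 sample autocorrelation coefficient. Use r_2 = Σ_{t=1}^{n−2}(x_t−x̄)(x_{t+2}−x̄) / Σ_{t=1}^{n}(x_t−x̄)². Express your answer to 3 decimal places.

Mean x̄ = (-0.6 + 0.5 + 2.3 − 3.2 − 1.1 − 1.6 − 5.3 − 2.7 − 1.0)/9 = -1.4111
Σ(x_t−x̄)(x_{t+2}−x̄) = (3.0101) + (-3.4188) + (1.1546) + (0.3379) + (-1.2099) + (0.2435) + (-1.5988) = -1.4814
Denominator Σ(x_t−x̄)² = 38.3689
r_2 = -1.4814 / 38.3689 = -0.039

-0.039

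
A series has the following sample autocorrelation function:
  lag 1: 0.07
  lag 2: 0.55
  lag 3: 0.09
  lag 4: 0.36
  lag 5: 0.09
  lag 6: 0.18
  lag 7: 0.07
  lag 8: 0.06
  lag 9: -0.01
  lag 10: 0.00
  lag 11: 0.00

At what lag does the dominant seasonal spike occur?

The largest autocorrelation is r_2 = 0.55, with weaker echoes at lags 4 (0.36) and 6 (0.18); the remaining lags stay at or below 0.09.
The dominant spike at lag 2 indicates a seasonal period of 2.

2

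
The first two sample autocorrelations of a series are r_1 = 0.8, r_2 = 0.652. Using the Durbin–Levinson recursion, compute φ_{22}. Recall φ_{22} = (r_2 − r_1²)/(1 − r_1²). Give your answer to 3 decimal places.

φ_{22} = (r_2 − r_1²) / (1 − r_1²)
r_1² = (0.8)² = 0.64
Numerator = 0.652 − 0.6400 = 0.0120; denominator = 1 − 0.6400 = 0.3600
φ_{22} = 0.0120 / 0.3600 = 0.033

0.033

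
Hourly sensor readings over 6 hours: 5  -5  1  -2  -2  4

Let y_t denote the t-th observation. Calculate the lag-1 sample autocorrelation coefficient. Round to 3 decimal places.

Mean ȳ = (5 − 5 + 1 − 2 − 2 + 4)/6 = 0.1667
Deviations from mean: 4.8333, -5.1667, 0.8333, -2.1667, -2.1667, 3.8333
Numerator Σ_{t=1}^{5}(y_t−ȳ)(y_{t+1}−ȳ) = -34.6944
Denominator Σ(y_t−ȳ)² = 74.8333
r_1 = -34.6944 / 74.8333 = -0.464

-0.464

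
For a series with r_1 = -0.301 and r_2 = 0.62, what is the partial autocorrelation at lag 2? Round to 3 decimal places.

0.582

φ_{22} = (r_2 − r_1²) / (1 − r_1²)
r_1² = (-0.301)² = 0.090601
Numerator = 0.62 − 0.0906 = 0.5294; denominator = 1 − 0.0906 = 0.9094
φ_{22} = 0.5294 / 0.9094 = 0.582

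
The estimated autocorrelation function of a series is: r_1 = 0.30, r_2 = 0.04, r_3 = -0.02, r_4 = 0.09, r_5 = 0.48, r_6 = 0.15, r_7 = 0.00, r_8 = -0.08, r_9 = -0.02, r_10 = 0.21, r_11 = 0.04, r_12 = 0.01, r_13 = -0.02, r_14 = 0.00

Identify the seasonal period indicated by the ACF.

The largest autocorrelation is r_5 = 0.48; the remaining lags stay at or below 0.30. The elevated value at lag 1 (0.30), dropping to 0.04 at lag 2, reflects decaying short-term dependence rather than seasonality.
The dominant spike at lag 5 indicates a seasonal period of 5.

5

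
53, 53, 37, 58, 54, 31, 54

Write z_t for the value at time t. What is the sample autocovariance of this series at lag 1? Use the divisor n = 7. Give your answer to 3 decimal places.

Mean z̄ = (53 + 53 + 37 + 58 + 54 + 31 + 54)/7 = 48.5714
Deviations: 4.4286, 4.4286, -11.5714, 9.4286, 5.4286, -17.5714, 5.4286
Σ_{t=1}^{6}(z_t−z̄)(z_{t+1}−z̄) = -280.3265
γ_1 = -280.3265 / 7 = -40.047

-40.047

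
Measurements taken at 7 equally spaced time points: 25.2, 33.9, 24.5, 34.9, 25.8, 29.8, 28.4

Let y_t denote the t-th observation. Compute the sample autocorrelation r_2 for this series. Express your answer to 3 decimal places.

0.639

Mean ȳ = (25.2 + 33.9 + 24.5 + 34.9 + 25.8 + 29.8 + 28.4)/7 = 28.9286
Deviations from mean: -3.7286, 4.9714, -4.4286, 5.9714, -3.1286, 0.8714, -0.5286
Σ(y_t−ȳ)(y_{t+2}−ȳ) = (16.5122) + (29.6865) + (13.8551) + (5.2037) + (1.6537) = 66.9112
Denominator Σ(y_t−ȳ)² = 104.7143
r_2 = 66.9112 / 104.7143 = 0.639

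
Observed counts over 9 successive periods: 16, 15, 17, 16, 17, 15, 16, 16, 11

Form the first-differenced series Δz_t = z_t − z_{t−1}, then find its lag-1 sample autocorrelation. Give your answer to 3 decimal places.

First differences Δz: -1, 2, -1, 1, -2, 1, 0, -5
Mean of differences = -0.6250
Numerator Σ(Δz_t−Δz̄)(Δz_{t+1}−Δz̄) = -8.7656
Denominator Σ(Δz_t−Δz̄)² = 33.8750
r_1(Δz) = -8.7656 / 33.8750 = -0.259

-0.259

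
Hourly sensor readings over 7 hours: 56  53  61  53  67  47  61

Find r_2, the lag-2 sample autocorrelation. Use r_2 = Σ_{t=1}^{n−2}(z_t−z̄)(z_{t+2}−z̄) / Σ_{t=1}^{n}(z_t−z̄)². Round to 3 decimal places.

0.504

Mean z̄ = (56 + 53 + 61 + 53 + 67 + 47 + 61)/7 = 56.8571
Numerator Σ_{t=1}^{5}(z_t−z̄)(z_{t+2}−z̄) = 133.3878
Denominator Σ(z_t−z̄)² = 264.8571
r_2 = 133.3878 / 264.8571 = 0.504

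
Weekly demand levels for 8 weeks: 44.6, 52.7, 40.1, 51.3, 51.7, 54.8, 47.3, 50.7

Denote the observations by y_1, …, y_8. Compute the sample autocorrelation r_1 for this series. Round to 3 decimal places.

Mean ȳ = (44.6 + 52.7 + 40.1 + 51.3 + 51.7 + 54.8 + 47.3 + 50.7)/8 = 49.1500
Deviations from mean: -4.5500, 3.5500, -9.0500, 2.1500, 2.5500, 5.6500, -1.8500, 1.5500
Numerator Σ_{t=1}^{7}(y_t−ȳ)(y_{t+1}−ȳ) = -61.1675
Denominator Σ(y_t−ȳ)² = 164.0800
r_1 = -61.1675 / 164.0800 = -0.373

-0.373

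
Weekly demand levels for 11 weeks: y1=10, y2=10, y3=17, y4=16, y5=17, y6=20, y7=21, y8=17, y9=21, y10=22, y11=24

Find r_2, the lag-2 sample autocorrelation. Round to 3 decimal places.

Mean ȳ = (10 + 10 + 17 + 16 + 17 + 20 + 21 + 17 + 21 + 22 + 24)/11 = 17.7273
Numerator Σ_{t=1}^{9}(y_t−ȳ)(y_{t+2}−ȳ) = 39.6694
Denominator Σ(y_t−ȳ)² = 208.1818
r_2 = 39.6694 / 208.1818 = 0.191

0.191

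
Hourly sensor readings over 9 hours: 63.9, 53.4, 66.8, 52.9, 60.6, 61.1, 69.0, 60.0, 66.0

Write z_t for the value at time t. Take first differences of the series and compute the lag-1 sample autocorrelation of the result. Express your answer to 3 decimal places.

-0.767

First differences Δz: -10.5, 13.4, -13.9, 7.7, 0.5, 7.9, -9.0, 6.0
Mean of differences = 0.2625
Numerator Σ(Δz_t−Δz̄)(Δz_{t+1}−Δz̄) = -553.0914
Denominator Σ(Δz_t−Δz̄)² = 721.4188
r_1(Δz) = -553.0914 / 721.4188 = -0.767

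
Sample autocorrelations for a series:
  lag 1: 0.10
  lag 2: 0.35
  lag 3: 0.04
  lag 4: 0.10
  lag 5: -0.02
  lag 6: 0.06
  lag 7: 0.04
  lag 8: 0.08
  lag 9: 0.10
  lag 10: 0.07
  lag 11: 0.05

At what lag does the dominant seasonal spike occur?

The largest autocorrelation is r_2 = 0.35; the remaining lags stay at or below 0.10.
The dominant spike at lag 2 indicates a seasonal period of 2.

2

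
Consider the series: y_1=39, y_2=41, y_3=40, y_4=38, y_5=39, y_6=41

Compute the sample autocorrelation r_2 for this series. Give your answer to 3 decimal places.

Mean ȳ = (39 + 41 + 40 + 38 + 39 + 41)/6 = 39.6667
Deviations from mean: -0.6667, 1.3333, 0.3333, -1.6667, -0.6667, 1.3333
Σ(y_t−ȳ)(y_{t+2}−ȳ) = (-0.2222) + (-2.2222) + (-0.2222) + (-2.2222) = -4.8889
Denominator Σ(y_t−ȳ)² = 7.3333
r_2 = -4.8889 / 7.3333 = -0.667

-0.667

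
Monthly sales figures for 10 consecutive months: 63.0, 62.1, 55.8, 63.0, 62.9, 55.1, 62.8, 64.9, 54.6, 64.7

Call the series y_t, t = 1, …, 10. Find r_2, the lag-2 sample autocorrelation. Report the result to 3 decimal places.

-0.317

Mean ȳ = (63.0 + 62.1 + 55.8 + 63.0 + 62.9 + 55.1 + 62.8 + 64.9 + 54.6 + 64.7)/10 = 60.8900
Numerator Σ_{t=1}^{8}(y_t−ȳ)(y_{t+2}−ȳ) = -46.7492
Denominator Σ(y_t−ȳ)² = 147.6490
r_2 = -46.7492 / 147.6490 = -0.317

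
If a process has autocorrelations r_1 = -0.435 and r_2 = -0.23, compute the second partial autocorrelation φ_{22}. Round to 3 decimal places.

-0.517

φ_{22} = (r_2 − r_1²) / (1 − r_1²)
r_1² = (-0.435)² = 0.189225
Numerator = -0.23 − 0.1892 = -0.4192; denominator = 1 − 0.1892 = 0.8108
φ_{22} = -0.4192 / 0.8108 = -0.517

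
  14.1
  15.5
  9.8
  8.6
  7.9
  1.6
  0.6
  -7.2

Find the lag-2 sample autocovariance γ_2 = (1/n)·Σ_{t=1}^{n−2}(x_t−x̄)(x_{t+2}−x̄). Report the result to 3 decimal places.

12.175

Mean x̄ = (14.1 + 15.5 + 9.8 + 8.6 + 7.9 + 1.6 + 0.6 − 7.2)/8 = 6.3625
Σ_{t=1}^{6}(x_t−x̄)(x_{t+2}−x̄) = 97.4034
γ_2 = 97.4034 / 8 = 12.175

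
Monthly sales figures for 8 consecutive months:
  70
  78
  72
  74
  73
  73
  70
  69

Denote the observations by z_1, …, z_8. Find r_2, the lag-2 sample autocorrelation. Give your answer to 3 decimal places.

0.125

Mean z̄ = (70 + 78 + 72 + 74 + 73 + 73 + 70 + 69)/8 = 72.3750
Deviations from mean: -2.3750, 5.6250, -0.3750, 1.6250, 0.6250, 0.6250, -2.3750, -3.3750
Σ(z_t−z̄)(z_{t+2}−z̄) = (0.8906) + (9.1406) + (-0.2344) + (1.0156) + (-1.4844) + (-2.1094) = 7.2188
Denominator Σ(z_t−z̄)² = 57.8750
r_2 = 7.2188 / 57.8750 = 0.125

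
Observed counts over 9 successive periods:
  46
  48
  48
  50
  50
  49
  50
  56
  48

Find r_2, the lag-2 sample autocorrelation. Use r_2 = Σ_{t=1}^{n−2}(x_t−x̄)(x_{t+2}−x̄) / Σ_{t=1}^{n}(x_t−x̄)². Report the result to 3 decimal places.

Mean x̄ = (46 + 48 + 48 + 50 + 50 + 49 + 50 + 56 + 48)/9 = 49.4444
Numerator Σ_{t=1}^{7}(x_t−x̄)(x_{t+2}−x̄) = -0.2840
Denominator Σ(x_t−x̄)² = 62.2222
r_2 = -0.2840 / 62.2222 = -0.005

-0.005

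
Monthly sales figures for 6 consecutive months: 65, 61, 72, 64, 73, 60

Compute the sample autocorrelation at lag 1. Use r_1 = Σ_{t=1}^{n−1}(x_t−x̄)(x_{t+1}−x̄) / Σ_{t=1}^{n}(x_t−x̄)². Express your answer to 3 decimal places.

-0.610

Mean x̄ = (65 + 61 + 72 + 64 + 73 + 60)/6 = 65.8333
Numerator Σ_{t=1}^{5}(x_t−x̄)(x_{t+1}−x̄) = -92.0278
Denominator Σ(x_t−x̄)² = 150.8333
r_1 = -92.0278 / 150.8333 = -0.610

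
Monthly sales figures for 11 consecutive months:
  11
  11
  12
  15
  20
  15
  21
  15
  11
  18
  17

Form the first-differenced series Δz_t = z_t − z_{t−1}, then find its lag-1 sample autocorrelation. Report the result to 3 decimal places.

-0.456

First differences Δz: 0, 1, 3, 5, -5, 6, -6, -4, 7, -1
Mean of differences = 0.6000
Numerator Σ(Δz_t−Δz̄)(Δz_{t+1}−Δz̄) = -88.5600
Denominator Σ(Δz_t−Δz̄)² = 194.4000
r_1(Δz) = -88.5600 / 194.4000 = -0.456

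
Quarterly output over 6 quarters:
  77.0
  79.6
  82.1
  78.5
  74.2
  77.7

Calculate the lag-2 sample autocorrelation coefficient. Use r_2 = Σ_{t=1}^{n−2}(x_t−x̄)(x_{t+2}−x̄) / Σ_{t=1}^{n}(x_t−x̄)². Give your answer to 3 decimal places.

-0.571

Mean x̄ = (77.0 + 79.6 + 82.1 + 78.5 + 74.2 + 77.7)/6 = 78.1833
Σ(x_t−x̄)(x_{t+2}−x̄) = (-4.6347) + (0.4486) + (-15.6014) + (-0.1531) = -19.9406
Denominator Σ(x_t−x̄)² = 34.9483
r_2 = -19.9406 / 34.9483 = -0.571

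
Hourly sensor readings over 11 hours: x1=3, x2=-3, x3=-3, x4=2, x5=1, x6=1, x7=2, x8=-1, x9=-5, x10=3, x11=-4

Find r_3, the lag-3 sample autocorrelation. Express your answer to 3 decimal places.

Mean x̄ = (3 − 3 − 3 + 2 + 1 + 1 + 2 − 1 − 5 + 3 − 4)/11 = -0.3636
Numerator Σ_{t=1}^{8}(x_t−x̄)(x_{t+3}−x̄) = 9.4215
Denominator Σ(x_t−x̄)² = 86.5455
r_3 = 9.4215 / 86.5455 = 0.109

0.109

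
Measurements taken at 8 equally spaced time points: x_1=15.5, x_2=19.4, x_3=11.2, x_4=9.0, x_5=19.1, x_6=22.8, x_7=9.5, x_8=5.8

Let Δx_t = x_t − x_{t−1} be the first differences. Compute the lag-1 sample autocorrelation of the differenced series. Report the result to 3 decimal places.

First differences Δx: 3.9, -8.2, -2.2, 10.1, 3.7, -13.3, -3.7
Mean of differences = -1.3857
Numerator Σ(Δx_t−Δx̄)(Δx_{t+1}−Δx̄) = -14.4288
Denominator Σ(Δx_t−Δx̄)² = 380.1286
r_1(Δx) = -14.4288 / 380.1286 = -0.038

-0.038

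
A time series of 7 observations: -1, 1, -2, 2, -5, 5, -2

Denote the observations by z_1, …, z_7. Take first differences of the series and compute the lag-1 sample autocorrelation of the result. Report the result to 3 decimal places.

First differences Δz: 2, -3, 4, -7, 10, -7
Mean of differences = -0.1667
Numerator Σ(Δz_t−Δz̄)(Δz_{t+1}−Δz̄) = -185.3611
Denominator Σ(Δz_t−Δz̄)² = 226.8333
r_1(Δz) = -185.3611 / 226.8333 = -0.817

-0.817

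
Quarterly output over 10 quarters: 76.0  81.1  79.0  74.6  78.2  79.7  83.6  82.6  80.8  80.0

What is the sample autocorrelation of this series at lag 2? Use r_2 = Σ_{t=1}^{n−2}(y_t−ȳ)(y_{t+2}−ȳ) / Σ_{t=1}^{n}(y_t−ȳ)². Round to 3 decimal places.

Mean ȳ = (76.0 + 81.1 + 79.0 + 74.6 + 78.2 + 79.7 + 83.6 + 82.6 + 80.8 + 80.0)/10 = 79.5600
Numerator Σ_{t=1}^{8}(y_t−ȳ)(y_{t+2}−ȳ) = -4.2992
Denominator Σ(y_t−ȳ)² = 69.1240
r_2 = -4.2992 / 69.1240 = -0.062

-0.062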